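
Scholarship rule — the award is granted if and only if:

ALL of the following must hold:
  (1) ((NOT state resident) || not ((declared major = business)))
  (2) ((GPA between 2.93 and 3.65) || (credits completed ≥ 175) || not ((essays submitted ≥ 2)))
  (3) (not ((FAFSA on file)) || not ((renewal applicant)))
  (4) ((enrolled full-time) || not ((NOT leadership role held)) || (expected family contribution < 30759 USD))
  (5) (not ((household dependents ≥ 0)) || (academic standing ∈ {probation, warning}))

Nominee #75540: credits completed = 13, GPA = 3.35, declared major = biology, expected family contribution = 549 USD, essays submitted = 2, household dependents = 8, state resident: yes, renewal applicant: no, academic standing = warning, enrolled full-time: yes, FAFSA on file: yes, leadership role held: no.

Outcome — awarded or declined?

Awarded

Atomic conditions:
  NOT state resident: yes → false
  declared major = business: biology == business is false
  GPA between 2.93 and 3.65: 3.35 in [2.93, 3.65] is true
  credits completed ≥ 175: 13 ≥ 175 is false
  essays submitted ≥ 2: 2 ≥ 2 is true
  FAFSA on file: yes → true
  renewal applicant: no → false
  enrolled full-time: yes → true
  NOT leadership role held: no → true
  expected family contribution < 30759 USD: 549 < 30759 is true
  household dependents ≥ 0: 8 ≥ 0 is true
  academic standing ∈ {probation, warning}: warning is in the set → true
Combine:
[1.2] NOT false = true
[1] false OR true = true
[2.3] NOT true = false
[2] true OR false OR false = true
[3.1] NOT true = false
[3.2] NOT false = true
[3] false OR true = true
[4.2] NOT true = false
[4] true OR false OR true = true
[5.1] NOT true = false
[5] false OR true = true
[root] true AND true AND true AND true AND true = true
Overall: true → awarded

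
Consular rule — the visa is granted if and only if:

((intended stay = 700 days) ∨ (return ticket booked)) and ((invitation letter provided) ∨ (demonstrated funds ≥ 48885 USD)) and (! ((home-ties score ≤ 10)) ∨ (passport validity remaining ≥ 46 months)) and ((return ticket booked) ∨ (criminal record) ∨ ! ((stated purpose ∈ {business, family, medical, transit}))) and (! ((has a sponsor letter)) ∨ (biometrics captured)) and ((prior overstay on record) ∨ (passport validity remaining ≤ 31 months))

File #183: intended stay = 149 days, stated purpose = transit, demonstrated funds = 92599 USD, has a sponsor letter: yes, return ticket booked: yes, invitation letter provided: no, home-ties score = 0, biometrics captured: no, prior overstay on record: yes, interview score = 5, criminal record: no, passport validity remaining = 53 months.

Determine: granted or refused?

Refused

Atomic conditions:
  intended stay = 700 days: 149 == 700 is false
  return ticket booked: yes → true
  invitation letter provided: no → false
  demonstrated funds ≥ 48885 USD: 92599 ≥ 48885 is true
  home-ties score ≤ 10: 0 ≤ 10 is true
  passport validity remaining ≥ 46 months: 53 ≥ 46 is true
  criminal record: no → false
  stated purpose ∈ {business, family, medical, transit}: transit is in the set → true
  has a sponsor letter: yes → true
  biometrics captured: no → false
  prior overstay on record: yes → true
  passport validity remaining ≤ 31 months: 53 ≤ 31 is false
Combine:
[1] false OR true = true
[2] false OR true = true
[3.1] NOT true = false
[3] false OR true = true
[4.3] NOT true = false
[4] true OR false OR false = true
[5.1] NOT true = false
[5] false OR false = false
[6] true OR false = true
[root] true AND true AND true AND true AND false AND true = false
Overall: false → refused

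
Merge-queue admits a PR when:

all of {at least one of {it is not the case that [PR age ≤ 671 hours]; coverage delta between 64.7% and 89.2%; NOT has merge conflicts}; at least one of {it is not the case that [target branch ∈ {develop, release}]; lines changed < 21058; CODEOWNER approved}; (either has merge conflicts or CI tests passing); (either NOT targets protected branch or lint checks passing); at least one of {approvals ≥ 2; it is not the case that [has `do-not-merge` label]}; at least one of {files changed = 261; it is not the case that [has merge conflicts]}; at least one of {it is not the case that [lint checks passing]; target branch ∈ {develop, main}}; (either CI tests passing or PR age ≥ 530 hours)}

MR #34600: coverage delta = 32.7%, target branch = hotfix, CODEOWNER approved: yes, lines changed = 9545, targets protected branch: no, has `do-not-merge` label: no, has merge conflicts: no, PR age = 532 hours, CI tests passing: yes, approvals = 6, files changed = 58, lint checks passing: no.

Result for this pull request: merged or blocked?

Atomic conditions:
  PR age ≤ 671 hours: 532 ≤ 671 is true
  coverage delta between 64.7% and 89.2%: 32.7 in [64.7, 89.2] is false
  NOT has merge conflicts: no → true
  target branch ∈ {develop, release}: hotfix is not in the set → false
  lines changed < 21058: 9545 < 21058 is true
  CODEOWNER approved: yes → true
  has merge conflicts: no → false
  CI tests passing: yes → true
  NOT targets protected branch: no → true
  lint checks passing: no → false
  approvals ≥ 2: 6 ≥ 2 is true
  has `do-not-merge` label: no → false
  files changed = 261: 58 == 261 is false
  target branch ∈ {develop, main}: hotfix is not in the set → false
  PR age ≥ 530 hours: 532 ≥ 530 is true
Combine:
[1.1] NOT true = false
[1] false OR false OR true = true
[2.1] NOT false = true
[2] true OR true OR true = true
[3] false OR true = true
[4] true OR false = true
[5.2] NOT false = true
[5] true OR true = true
[6.2] NOT false = true
[6] false OR true = true
[7.1] NOT false = true
[7] true OR false = true
[8] true OR true = true
[root] true AND true AND true AND true AND true AND true AND true AND true = true
Overall: true → merged

Merged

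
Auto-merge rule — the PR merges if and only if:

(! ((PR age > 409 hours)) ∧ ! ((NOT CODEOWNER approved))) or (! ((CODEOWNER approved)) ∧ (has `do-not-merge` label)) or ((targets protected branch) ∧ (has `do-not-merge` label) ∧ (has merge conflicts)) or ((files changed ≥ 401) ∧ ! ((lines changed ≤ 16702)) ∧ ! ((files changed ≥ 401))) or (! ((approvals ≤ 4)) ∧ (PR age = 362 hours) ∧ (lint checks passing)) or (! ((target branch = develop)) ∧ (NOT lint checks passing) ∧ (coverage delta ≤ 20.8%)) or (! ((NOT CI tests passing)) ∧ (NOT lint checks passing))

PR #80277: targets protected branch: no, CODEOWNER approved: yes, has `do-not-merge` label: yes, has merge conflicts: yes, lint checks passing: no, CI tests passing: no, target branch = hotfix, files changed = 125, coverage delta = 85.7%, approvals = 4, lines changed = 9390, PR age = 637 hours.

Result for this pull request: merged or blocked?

Atomic conditions:
  PR age > 409 hours: 637 > 409 is true
  NOT CODEOWNER approved: yes → false
  CODEOWNER approved: yes → true
  has `do-not-merge` label: yes → true
  targets protected branch: no → false
  has merge conflicts: yes → true
  files changed ≥ 401: 125 ≥ 401 is false
  lines changed ≤ 16702: 9390 ≤ 16702 is true
  approvals ≤ 4: 4 ≤ 4 is true
  PR age = 362 hours: 637 == 362 is false
  lint checks passing: no → false
  target branch = develop: hotfix == develop is false
  NOT lint checks passing: no → true
  coverage delta ≤ 20.8%: 85.7 ≤ 20.8 is false
  NOT CI tests passing: no → true
Combine:
[1.1] NOT true = false
[1.2] NOT false = true
[1] false AND true = false
[2.1] NOT true = false
[2] false AND true = false
[3] false AND true AND true = false
[4.2] NOT true = false
[4.3] NOT false = true
[4] false AND false AND true = false
[5.1] NOT true = false
[5] false AND false AND false = false
[6.1] NOT false = true
[6] true AND true AND false = false
[7.1] NOT true = false
[7] false AND true = false
[root] false OR false OR false OR false OR false OR false OR false = false
Overall: false → blocked

Blocked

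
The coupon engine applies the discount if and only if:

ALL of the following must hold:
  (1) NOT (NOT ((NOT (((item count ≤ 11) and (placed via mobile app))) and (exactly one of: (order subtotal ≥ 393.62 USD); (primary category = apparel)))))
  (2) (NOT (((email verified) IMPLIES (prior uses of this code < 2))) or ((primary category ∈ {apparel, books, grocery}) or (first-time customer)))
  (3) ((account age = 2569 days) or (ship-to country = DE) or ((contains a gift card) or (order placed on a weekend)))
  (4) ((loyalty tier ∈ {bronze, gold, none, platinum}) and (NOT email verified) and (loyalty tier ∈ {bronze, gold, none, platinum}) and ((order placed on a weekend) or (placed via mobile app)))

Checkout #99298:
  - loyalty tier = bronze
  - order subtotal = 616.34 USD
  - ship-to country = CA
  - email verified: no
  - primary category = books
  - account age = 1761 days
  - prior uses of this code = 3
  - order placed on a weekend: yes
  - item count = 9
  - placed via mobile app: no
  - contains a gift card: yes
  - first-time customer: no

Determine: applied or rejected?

Applied

Atomic conditions:
  item count ≤ 11: 9 ≤ 11 is true
  placed via mobile app: no → false
  order subtotal ≥ 393.62 USD: 616.34 ≥ 393.62 is true
  primary category = apparel: books == apparel is false
  email verified: no → false
  prior uses of this code < 2: 3 < 2 is false
  primary category ∈ {apparel, books, grocery}: books is in the set → true
  first-time customer: no → false
  account age = 2569 days: 1761 == 2569 is false
  ship-to country = DE: CA == DE is false
  contains a gift card: yes → true
  order placed on a weekend: yes → true
  loyalty tier ∈ {bronze, gold, none, platinum}: bronze is in the set → true
  NOT email verified: no → true
Combine:
[1.1.1.1.1] true AND false = false
[1.1.1.1] NOT false = true
[1.1.1.2] exactly-one(true, false) = true
[1.1.1] true AND true = true
[1.1] NOT true = false
[1] NOT false = true
[2.1.1] false → false (antecedent false ⇒ implication holds) = true
[2.1] NOT true = false
[2.2] true OR false = true
[2] false OR true = true
[3.3] true OR true = true
[3] false OR false OR true = true
[4.4] true OR false = true
[4] true AND true AND true AND true = true
[root] true AND true AND true AND true = true
Overall: true → applied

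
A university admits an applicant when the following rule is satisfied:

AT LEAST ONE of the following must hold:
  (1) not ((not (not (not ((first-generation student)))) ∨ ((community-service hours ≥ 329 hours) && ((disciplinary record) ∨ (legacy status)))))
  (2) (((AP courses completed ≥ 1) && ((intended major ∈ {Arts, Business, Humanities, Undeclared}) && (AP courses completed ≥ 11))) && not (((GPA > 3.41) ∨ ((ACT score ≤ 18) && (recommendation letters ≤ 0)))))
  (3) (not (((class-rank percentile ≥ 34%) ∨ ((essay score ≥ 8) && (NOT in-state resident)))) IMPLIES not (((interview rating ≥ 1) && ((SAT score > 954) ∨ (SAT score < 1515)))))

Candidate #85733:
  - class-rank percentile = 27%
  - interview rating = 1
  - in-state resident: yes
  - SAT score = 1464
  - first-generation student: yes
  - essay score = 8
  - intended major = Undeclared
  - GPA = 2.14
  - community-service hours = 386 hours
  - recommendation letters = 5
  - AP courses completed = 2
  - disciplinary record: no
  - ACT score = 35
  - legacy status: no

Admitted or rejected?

Admitted

Atomic conditions:
  first-generation student: yes → true
  community-service hours ≥ 329 hours: 386 ≥ 329 is true
  disciplinary record: no → false
  legacy status: no → false
  AP courses completed ≥ 1: 2 ≥ 1 is true
  intended major ∈ {Arts, Business, Humanities, Undeclared}: Undeclared is in the set → true
  AP courses completed ≥ 11: 2 ≥ 11 is false
  GPA > 3.41: 2.14 > 3.41 is false
  ACT score ≤ 18: 35 ≤ 18 is false
  recommendation letters ≤ 0: 5 ≤ 0 is false
  class-rank percentile ≥ 34%: 27 ≥ 34 is false
  essay score ≥ 8: 8 ≥ 8 is true
  NOT in-state resident: yes → false
  interview rating ≥ 1: 1 ≥ 1 is true
  SAT score > 954: 1464 > 954 is true
  SAT score < 1515: 1464 < 1515 is true
Combine:
[1.1.1.1.1] NOT true = false
[1.1.1.1] NOT false = true
[1.1.1] NOT true = false
[1.1.2.2] false OR false = false
[1.1.2] true AND false = false
[1.1] false OR false = false
[1] NOT false = true
[2.1.2] true AND false = false
[2.1] true AND false = false
[2.2.1.2] false AND false = false
[2.2.1] false OR false = false
[2.2] NOT false = true
[2] false AND true = false
[3.1.1.2] true AND false = false
[3.1.1] false OR false = false
[3.1] NOT false = true
[3.2.1.2] true OR true = true
[3.2.1] true AND true = true
[3.2] NOT true = false
[3] true → false = false
[root] true OR false OR false = true
Overall: true → admitted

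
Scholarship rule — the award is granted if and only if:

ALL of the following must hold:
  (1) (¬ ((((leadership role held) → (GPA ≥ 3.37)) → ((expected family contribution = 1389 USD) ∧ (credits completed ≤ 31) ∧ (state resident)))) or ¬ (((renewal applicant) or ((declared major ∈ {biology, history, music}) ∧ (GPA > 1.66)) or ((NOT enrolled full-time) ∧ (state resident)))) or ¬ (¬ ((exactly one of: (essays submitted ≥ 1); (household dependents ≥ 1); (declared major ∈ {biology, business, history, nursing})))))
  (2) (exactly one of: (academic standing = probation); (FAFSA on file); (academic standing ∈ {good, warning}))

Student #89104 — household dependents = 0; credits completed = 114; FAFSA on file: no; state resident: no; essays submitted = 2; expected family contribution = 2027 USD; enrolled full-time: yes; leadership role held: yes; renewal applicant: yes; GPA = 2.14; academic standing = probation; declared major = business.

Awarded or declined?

Declined

Atomic conditions:
  leadership role held: yes → true
  GPA ≥ 3.37: 2.14 ≥ 3.37 is false
  expected family contribution = 1389 USD: 2027 == 1389 is false
  credits completed ≤ 31: 114 ≤ 31 is false
  state resident: no → false
  renewal applicant: yes → true
  declared major ∈ {biology, history, music}: business is not in the set → false
  GPA > 1.66: 2.14 > 1.66 is true
  NOT enrolled full-time: yes → false
  essays submitted ≥ 1: 2 ≥ 1 is true
  household dependents ≥ 1: 0 ≥ 1 is false
  declared major ∈ {biology, business, history, nursing}: business is in the set → true
  academic standing = probation: probation == probation is true
  FAFSA on file: no → false
  academic standing ∈ {good, warning}: probation is not in the set → false
Combine:
[1.1.1.1] true → false = false
[1.1.1.2] false AND false AND false = false
[1.1.1] false → false (antecedent false ⇒ implication holds) = true
[1.1] NOT true = false
[1.2.1.2] false AND true = false
[1.2.1.3] false AND false = false
[1.2.1] true OR false OR false = true
[1.2] NOT true = false
[1.3.1.1] exactly-one(true, false, true) = false
[1.3.1] NOT false = true
[1.3] NOT true = false
[1] false OR false OR false = false
[2] exactly-one(true, false, false) = true
[root] false AND true = false
Overall: false → declined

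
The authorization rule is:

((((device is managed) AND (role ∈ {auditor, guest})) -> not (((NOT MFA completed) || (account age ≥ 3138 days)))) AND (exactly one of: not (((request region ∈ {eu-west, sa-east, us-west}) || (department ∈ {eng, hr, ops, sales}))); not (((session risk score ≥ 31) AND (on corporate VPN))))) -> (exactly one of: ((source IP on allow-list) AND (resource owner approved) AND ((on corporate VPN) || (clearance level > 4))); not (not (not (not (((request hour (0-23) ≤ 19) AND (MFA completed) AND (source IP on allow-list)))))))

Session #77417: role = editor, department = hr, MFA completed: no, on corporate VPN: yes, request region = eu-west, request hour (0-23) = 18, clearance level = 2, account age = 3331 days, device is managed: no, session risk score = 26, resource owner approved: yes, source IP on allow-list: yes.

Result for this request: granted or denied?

Atomic conditions:
  device is managed: no → false
  role ∈ {auditor, guest}: editor is not in the set → false
  NOT MFA completed: no → true
  account age ≥ 3138 days: 3331 ≥ 3138 is true
  request region ∈ {eu-west, sa-east, us-west}: eu-west is in the set → true
  department ∈ {eng, hr, ops, sales}: hr is in the set → true
  session risk score ≥ 31: 26 ≥ 31 is false
  on corporate VPN: yes → true
  source IP on allow-list: yes → true
  resource owner approved: yes → true
  clearance level > 4: 2 > 4 is false
  request hour (0-23) ≤ 19: 18 ≤ 19 is true
  MFA completed: no → false
Combine:
[1.1.1] false AND false = false
[1.1.2.1] true OR true = true
[1.1.2] NOT true = false
[1.1] false → false (antecedent false ⇒ implication holds) = true
[1.2.1.1] true OR true = true
[1.2.1] NOT true = false
[1.2.2.1] false AND true = false
[1.2.2] NOT false = true
[1.2] exactly-one(false, true) = true
[1] true AND true = true
[2.1.3] true OR false = true
[2.1] true AND true AND true = true
[2.2.1.1.1.1] true AND false AND true = false
[2.2.1.1.1] NOT false = true
[2.2.1.1] NOT true = false
[2.2.1] NOT false = true
[2.2] NOT true = false
[2] exactly-one(true, false) = true
[root] true → true = true
Overall: true → granted

Granted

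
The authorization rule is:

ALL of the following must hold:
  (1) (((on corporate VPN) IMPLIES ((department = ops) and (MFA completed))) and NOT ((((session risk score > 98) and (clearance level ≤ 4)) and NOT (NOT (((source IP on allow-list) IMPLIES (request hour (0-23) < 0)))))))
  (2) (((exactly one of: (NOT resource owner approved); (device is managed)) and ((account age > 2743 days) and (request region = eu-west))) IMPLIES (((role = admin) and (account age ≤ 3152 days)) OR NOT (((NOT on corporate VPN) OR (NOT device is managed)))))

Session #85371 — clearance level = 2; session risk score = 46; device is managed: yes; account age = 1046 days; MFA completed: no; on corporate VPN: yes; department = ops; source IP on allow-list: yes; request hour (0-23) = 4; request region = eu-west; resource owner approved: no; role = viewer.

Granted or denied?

Atomic conditions:
  on corporate VPN: yes → true
  department = ops: ops == ops is true
  MFA completed: no → false
  session risk score > 98: 46 > 98 is false
  clearance level ≤ 4: 2 ≤ 4 is true
  source IP on allow-list: yes → true
  request hour (0-23) < 0: 4 < 0 is false
  NOT resource owner approved: no → true
  device is managed: yes → true
  account age > 2743 days: 1046 > 2743 is false
  request region = eu-west: eu-west == eu-west is true
  role = admin: viewer == admin is false
  account age ≤ 3152 days: 1046 ≤ 3152 is true
  NOT on corporate VPN: yes → false
  NOT device is managed: yes → false
Combine:
[1.1.2] true AND false = false
[1.1] true → false = false
[1.2.1.1] false AND true = false
[1.2.1.2.1.1] true → false = false
[1.2.1.2.1] NOT false = true
[1.2.1.2] NOT true = false
[1.2.1] false AND false = false
[1.2] NOT false = true
[1] false AND true = false
[2.1.1] exactly-one(true, true) = false
[2.1.2] false AND true = false
[2.1] false AND false = false
[2.2.1] false AND true = false
[2.2.2.1] false OR false = false
[2.2.2] NOT false = true
[2.2] false OR true = true
[2] false → true (antecedent false ⇒ implication holds) = true
[root] false AND true = false
Overall: false → denied

Denied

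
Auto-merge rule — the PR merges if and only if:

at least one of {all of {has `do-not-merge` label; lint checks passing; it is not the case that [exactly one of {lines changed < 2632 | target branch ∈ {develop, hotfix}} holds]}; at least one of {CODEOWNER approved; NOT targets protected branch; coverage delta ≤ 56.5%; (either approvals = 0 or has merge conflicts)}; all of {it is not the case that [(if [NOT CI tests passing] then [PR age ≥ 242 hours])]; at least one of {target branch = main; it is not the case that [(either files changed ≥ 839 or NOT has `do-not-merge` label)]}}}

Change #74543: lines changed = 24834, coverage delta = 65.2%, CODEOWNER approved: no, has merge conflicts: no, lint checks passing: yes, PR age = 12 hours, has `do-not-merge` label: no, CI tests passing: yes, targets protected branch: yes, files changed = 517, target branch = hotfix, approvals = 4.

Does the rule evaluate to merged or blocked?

Atomic conditions:
  has `do-not-merge` label: no → false
  lint checks passing: yes → true
  lines changed < 2632: 24834 < 2632 is false
  target branch ∈ {develop, hotfix}: hotfix is in the set → true
  CODEOWNER approved: no → false
  NOT targets protected branch: yes → false
  coverage delta ≤ 56.5%: 65.2 ≤ 56.5 is false
  approvals = 0: 4 == 0 is false
  has merge conflicts: no → false
  NOT CI tests passing: yes → false
  PR age ≥ 242 hours: 12 ≥ 242 is false
  target branch = main: hotfix == main is false
  files changed ≥ 839: 517 ≥ 839 is false
  NOT has `do-not-merge` label: no → true
Combine:
[1.3.1] exactly-one(false, true) = true
[1.3] NOT true = false
[1] false AND true AND false = false
[2.4] false OR false = false
[2] false OR false OR false OR false = false
[3.1.1] false → false (antecedent false ⇒ implication holds) = true
[3.1] NOT true = false
[3.2.2.1] false OR true = true
[3.2.2] NOT true = false
[3.2] false OR false = false
[3] false AND false = false
[root] false OR false OR false = false
Overall: false → blocked

Blocked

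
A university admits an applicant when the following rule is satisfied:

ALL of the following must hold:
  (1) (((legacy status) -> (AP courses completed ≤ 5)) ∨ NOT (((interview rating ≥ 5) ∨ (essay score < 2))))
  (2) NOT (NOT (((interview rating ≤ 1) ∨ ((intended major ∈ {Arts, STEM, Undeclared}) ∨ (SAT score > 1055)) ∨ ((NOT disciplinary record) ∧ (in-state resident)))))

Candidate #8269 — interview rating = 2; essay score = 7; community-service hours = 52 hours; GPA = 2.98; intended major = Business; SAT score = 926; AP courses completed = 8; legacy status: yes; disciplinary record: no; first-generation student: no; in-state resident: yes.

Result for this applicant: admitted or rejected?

Admitted

Atomic conditions:
  legacy status: yes → true
  AP courses completed ≤ 5: 8 ≤ 5 is false
  interview rating ≥ 5: 2 ≥ 5 is false
  essay score < 2: 7 < 2 is false
  interview rating ≤ 1: 2 ≤ 1 is false
  intended major ∈ {Arts, STEM, Undeclared}: Business is not in the set → false
  SAT score > 1055: 926 > 1055 is false
  NOT disciplinary record: no → true
  in-state resident: yes → true
Combine:
[1.1] true → false = false
[1.2.1] false OR false = false
[1.2] NOT false = true
[1] false OR true = true
[2.1.1.2] false OR false = false
[2.1.1.3] true AND true = true
[2.1.1] false OR false OR true = true
[2.1] NOT true = false
[2] NOT false = true
[root] true AND true = true
Overall: true → admitted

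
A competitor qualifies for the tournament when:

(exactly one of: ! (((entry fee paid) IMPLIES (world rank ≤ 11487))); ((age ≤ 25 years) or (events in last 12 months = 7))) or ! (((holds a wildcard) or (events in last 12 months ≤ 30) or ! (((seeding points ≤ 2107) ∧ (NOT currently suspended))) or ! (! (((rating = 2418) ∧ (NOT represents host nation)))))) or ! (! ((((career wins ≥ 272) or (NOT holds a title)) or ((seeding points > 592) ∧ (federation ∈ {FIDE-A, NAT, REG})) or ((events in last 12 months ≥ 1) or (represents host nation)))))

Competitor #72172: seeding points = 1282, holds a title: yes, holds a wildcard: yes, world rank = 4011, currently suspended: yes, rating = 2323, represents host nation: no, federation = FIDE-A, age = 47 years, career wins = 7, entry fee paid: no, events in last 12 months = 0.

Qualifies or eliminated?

Qualifies

Atomic conditions:
  entry fee paid: no → false
  world rank ≤ 11487: 4011 ≤ 11487 is true
  age ≤ 25 years: 47 ≤ 25 is false
  events in last 12 months = 7: 0 == 7 is false
  holds a wildcard: yes → true
  events in last 12 months ≤ 30: 0 ≤ 30 is true
  seeding points ≤ 2107: 1282 ≤ 2107 is true
  NOT currently suspended: yes → false
  rating = 2418: 2323 == 2418 is false
  NOT represents host nation: no → true
  career wins ≥ 272: 7 ≥ 272 is false
  NOT holds a title: yes → false
  seeding points > 592: 1282 > 592 is true
  federation ∈ {FIDE-A, NAT, REG}: FIDE-A is in the set → true
  events in last 12 months ≥ 1: 0 ≥ 1 is false
  represents host nation: no → false
Combine:
[1.1.1] false → true (antecedent false ⇒ implication holds) = true
[1.1] NOT true = false
[1.2] false OR false = false
[1] exactly-one(false, false) = false
[2.1.3.1] true AND false = false
[2.1.3] NOT false = true
[2.1.4.1.1] false AND true = false
[2.1.4.1] NOT false = true
[2.1.4] NOT true = false
[2.1] true OR true OR true OR false = true
[2] NOT true = false
[3.1.1.1] false OR false = false
[3.1.1.2] true AND true = true
[3.1.1.3] false OR false = false
[3.1.1] false OR true OR false = true
[3.1] NOT true = false
[3] NOT false = true
[root] false OR false OR true = true
Overall: true → qualifies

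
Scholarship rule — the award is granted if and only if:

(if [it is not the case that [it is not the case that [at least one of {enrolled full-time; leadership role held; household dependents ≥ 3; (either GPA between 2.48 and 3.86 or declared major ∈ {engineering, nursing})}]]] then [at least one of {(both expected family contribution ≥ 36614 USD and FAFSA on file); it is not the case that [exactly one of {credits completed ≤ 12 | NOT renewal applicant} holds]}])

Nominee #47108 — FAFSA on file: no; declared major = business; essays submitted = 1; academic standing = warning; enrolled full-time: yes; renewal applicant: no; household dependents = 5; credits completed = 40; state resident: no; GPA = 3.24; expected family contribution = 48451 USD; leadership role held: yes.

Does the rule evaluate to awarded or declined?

Atomic conditions:
  enrolled full-time: yes → true
  leadership role held: yes → true
  household dependents ≥ 3: 5 ≥ 3 is true
  GPA between 2.48 and 3.86: 3.24 in [2.48, 3.86] is true
  declared major ∈ {engineering, nursing}: business is not in the set → false
  expected family contribution ≥ 36614 USD: 48451 ≥ 36614 is true
  FAFSA on file: no → false
  credits completed ≤ 12: 40 ≤ 12 is false
  NOT renewal applicant: no → true
Combine:
[1.1.1.4] true OR false = true
[1.1.1] true OR true OR true OR true = true
[1.1] NOT true = false
[1] NOT false = true
[2.1] true AND false = false
[2.2.1] exactly-one(false, true) = true
[2.2] NOT true = false
[2] false OR false = false
[root] true → false = false
Overall: false → declined

Declined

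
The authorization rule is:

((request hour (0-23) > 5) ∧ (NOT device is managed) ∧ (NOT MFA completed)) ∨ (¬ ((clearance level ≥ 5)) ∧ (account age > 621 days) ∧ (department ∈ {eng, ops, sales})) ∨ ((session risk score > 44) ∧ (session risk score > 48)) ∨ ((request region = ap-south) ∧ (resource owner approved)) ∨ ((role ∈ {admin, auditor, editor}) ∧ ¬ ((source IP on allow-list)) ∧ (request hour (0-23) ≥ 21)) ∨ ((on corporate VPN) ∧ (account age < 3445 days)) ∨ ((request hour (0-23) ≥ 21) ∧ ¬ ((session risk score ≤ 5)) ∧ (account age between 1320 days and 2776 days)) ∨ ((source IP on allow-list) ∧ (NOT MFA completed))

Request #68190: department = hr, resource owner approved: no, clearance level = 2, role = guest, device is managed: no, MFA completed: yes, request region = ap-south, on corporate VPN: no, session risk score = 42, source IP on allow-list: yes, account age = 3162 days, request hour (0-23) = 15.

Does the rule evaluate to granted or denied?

Atomic conditions:
  request hour (0-23) > 5: 15 > 5 is true
  NOT device is managed: no → true
  NOT MFA completed: yes → false
  clearance level ≥ 5: 2 ≥ 5 is false
  account age > 621 days: 3162 > 621 is true
  department ∈ {eng, ops, sales}: hr is not in the set → false
  session risk score > 44: 42 > 44 is false
  session risk score > 48: 42 > 48 is false
  request region = ap-south: ap-south == ap-south is true
  resource owner approved: no → false
  role ∈ {admin, auditor, editor}: guest is not in the set → false
  source IP on allow-list: yes → true
  request hour (0-23) ≥ 21: 15 ≥ 21 is false
  on corporate VPN: no → false
  account age < 3445 days: 3162 < 3445 is true
  session risk score ≤ 5: 42 ≤ 5 is false
  account age between 1320 days and 2776 days: 3162 in [1320, 2776] is false
Combine:
[1] true AND true AND false = false
[2.1] NOT false = true
[2] true AND true AND false = false
[3] false AND false = false
[4] true AND false = false
[5.2] NOT true = false
[5] false AND false AND false = false
[6] false AND true = false
[7.2] NOT false = true
[7] false AND true AND false = false
[8] true AND false = false
[root] false OR false OR false OR false OR false OR false OR false OR false = false
Overall: false → denied

Denied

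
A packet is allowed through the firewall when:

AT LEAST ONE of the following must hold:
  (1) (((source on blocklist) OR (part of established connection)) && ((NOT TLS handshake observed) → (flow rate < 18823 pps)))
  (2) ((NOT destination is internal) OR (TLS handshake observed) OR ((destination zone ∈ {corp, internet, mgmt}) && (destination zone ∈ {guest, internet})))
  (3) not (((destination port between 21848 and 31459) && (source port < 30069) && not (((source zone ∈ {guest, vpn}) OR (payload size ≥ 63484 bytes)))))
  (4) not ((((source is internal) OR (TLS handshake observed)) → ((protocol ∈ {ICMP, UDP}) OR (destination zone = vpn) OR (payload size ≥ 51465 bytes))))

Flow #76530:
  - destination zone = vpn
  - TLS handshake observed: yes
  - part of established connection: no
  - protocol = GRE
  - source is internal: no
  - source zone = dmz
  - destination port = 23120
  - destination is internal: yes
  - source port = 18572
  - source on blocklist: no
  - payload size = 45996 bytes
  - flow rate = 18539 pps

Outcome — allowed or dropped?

Allowed

Atomic conditions:
  source on blocklist: no → false
  part of established connection: no → false
  NOT TLS handshake observed: yes → false
  flow rate < 18823 pps: 18539 < 18823 is true
  NOT destination is internal: yes → false
  TLS handshake observed: yes → true
  destination zone ∈ {corp, internet, mgmt}: vpn is not in the set → false
  destination zone ∈ {guest, internet}: vpn is not in the set → false
  destination port between 21848 and 31459: 23120 in [21848, 31459] is true
  source port < 30069: 18572 < 30069 is true
  source zone ∈ {guest, vpn}: dmz is not in the set → false
  payload size ≥ 63484 bytes: 45996 ≥ 63484 is false
  source is internal: no → false
  protocol ∈ {ICMP, UDP}: GRE is not in the set → false
  destination zone = vpn: vpn == vpn is true
  payload size ≥ 51465 bytes: 45996 ≥ 51465 is false
Combine:
[1.1] false OR false = false
[1.2] false → true (antecedent false ⇒ implication holds) = true
[1] false AND true = false
[2.3] false AND false = false
[2] false OR true OR false = true
[3.1.3.1] false OR false = false
[3.1.3] NOT false = true
[3.1] true AND true AND true = true
[3] NOT true = false
[4.1.1] false OR true = true
[4.1.2] false OR true OR false = true
[4.1] true → true = true
[4] NOT true = false
[root] false OR true OR false OR false = true
Overall: true → allowed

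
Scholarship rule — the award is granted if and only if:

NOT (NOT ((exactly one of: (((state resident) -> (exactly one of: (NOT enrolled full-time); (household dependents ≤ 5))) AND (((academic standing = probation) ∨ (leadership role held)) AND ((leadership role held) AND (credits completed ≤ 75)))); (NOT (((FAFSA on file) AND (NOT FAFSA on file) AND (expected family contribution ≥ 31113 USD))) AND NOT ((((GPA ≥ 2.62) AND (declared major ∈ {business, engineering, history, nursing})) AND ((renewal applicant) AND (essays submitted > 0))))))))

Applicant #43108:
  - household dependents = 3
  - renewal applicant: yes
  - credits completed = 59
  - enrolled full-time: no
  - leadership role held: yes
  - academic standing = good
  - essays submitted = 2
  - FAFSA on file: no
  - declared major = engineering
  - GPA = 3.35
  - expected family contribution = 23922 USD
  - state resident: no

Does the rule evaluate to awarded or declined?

Awarded

Atomic conditions:
  state resident: no → false
  NOT enrolled full-time: no → true
  household dependents ≤ 5: 3 ≤ 5 is true
  academic standing = probation: good == probation is false
  leadership role held: yes → true
  credits completed ≤ 75: 59 ≤ 75 is true
  FAFSA on file: no → false
  NOT FAFSA on file: no → true
  expected family contribution ≥ 31113 USD: 23922 ≥ 31113 is false
  GPA ≥ 2.62: 3.35 ≥ 2.62 is true
  declared major ∈ {business, engineering, history, nursing}: engineering is in the set → true
  renewal applicant: yes → true
  essays submitted > 0: 2 > 0 is true
Combine:
[1.1.1.1.2] exactly-one(true, true) = false
[1.1.1.1] false → false (antecedent false ⇒ implication holds) = true
[1.1.1.2.1] false OR true = true
[1.1.1.2.2] true AND true = true
[1.1.1.2] true AND true = true
[1.1.1] true AND true = true
[1.1.2.1.1] false AND true AND false = false
[1.1.2.1] NOT false = true
[1.1.2.2.1.1] true AND true = true
[1.1.2.2.1.2] true AND true = true
[1.1.2.2.1] true AND true = true
[1.1.2.2] NOT true = false
[1.1.2] true AND false = false
[1.1] exactly-one(true, false) = true
[1] NOT true = false
[root] NOT false = true
Overall: true → awarded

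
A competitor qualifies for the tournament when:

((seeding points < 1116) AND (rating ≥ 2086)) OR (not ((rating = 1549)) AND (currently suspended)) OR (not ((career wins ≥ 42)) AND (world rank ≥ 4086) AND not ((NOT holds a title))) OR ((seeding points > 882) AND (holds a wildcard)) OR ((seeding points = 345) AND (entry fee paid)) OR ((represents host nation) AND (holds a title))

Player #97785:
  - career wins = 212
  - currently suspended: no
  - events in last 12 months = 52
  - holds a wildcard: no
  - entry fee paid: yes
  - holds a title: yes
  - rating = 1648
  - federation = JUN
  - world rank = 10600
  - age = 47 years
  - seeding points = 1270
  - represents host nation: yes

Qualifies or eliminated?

Atomic conditions:
  seeding points < 1116: 1270 < 1116 is false
  rating ≥ 2086: 1648 ≥ 2086 is false
  rating = 1549: 1648 == 1549 is false
  currently suspended: no → false
  career wins ≥ 42: 212 ≥ 42 is true
  world rank ≥ 4086: 10600 ≥ 4086 is true
  NOT holds a title: yes → false
  seeding points > 882: 1270 > 882 is true
  holds a wildcard: no → false
  seeding points = 345: 1270 == 345 is false
  entry fee paid: yes → true
  represents host nation: yes → true
  holds a title: yes → true
Combine:
[1] false AND false = false
[2.1] NOT false = true
[2] true AND false = false
[3.1] NOT true = false
[3.3] NOT false = true
[3] false AND true AND true = false
[4] true AND false = false
[5] false AND true = false
[6] true AND true = true
[root] false OR false OR false OR false OR false OR true = true
Overall: true → qualifies

Qualifies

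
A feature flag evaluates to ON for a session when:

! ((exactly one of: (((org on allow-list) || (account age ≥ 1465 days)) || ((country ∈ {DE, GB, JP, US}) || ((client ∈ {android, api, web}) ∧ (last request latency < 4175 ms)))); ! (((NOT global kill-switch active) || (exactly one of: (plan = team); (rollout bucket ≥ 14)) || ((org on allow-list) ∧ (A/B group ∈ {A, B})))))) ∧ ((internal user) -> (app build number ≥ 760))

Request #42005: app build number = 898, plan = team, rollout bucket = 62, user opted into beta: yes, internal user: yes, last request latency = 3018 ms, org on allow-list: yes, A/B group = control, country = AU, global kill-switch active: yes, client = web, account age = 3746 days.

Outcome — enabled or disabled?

Atomic conditions:
  org on allow-list: yes → true
  account age ≥ 1465 days: 3746 ≥ 1465 is true
  country ∈ {DE, GB, JP, US}: AU is not in the set → false
  client ∈ {android, api, web}: web is in the set → true
  last request latency < 4175 ms: 3018 < 4175 is true
  NOT global kill-switch active: yes → false
  plan = team: team == team is true
  rollout bucket ≥ 14: 62 ≥ 14 is true
  A/B group ∈ {A, B}: control is not in the set → false
  internal user: yes → true
  app build number ≥ 760: 898 ≥ 760 is true
Combine:
[1.1.1.1] true OR true = true
[1.1.1.2.2] true AND true = true
[1.1.1.2] false OR true = true
[1.1.1] true OR true = true
[1.1.2.1.2] exactly-one(true, true) = false
[1.1.2.1.3] true AND false = false
[1.1.2.1] false OR false OR false = false
[1.1.2] NOT false = true
[1.1] exactly-one(true, true) = false
[1] NOT false = true
[2] true → true = true
[root] true AND true = true
Overall: true → enabled

Enabled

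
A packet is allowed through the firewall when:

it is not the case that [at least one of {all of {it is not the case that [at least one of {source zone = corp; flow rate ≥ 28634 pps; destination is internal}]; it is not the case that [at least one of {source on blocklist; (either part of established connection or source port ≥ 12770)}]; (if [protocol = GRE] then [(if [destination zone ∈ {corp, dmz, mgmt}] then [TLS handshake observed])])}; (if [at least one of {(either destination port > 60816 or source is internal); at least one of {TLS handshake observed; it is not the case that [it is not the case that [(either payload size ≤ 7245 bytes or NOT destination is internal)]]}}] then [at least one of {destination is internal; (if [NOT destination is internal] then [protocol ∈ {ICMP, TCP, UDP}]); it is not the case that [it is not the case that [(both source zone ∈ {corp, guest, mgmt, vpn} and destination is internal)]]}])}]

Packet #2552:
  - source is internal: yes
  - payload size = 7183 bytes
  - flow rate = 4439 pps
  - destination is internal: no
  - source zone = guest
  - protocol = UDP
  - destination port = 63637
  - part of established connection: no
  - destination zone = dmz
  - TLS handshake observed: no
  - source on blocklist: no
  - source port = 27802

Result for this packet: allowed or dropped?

Atomic conditions:
  source zone = corp: guest == corp is false
  flow rate ≥ 28634 pps: 4439 ≥ 28634 is false
  destination is internal: no → false
  source on blocklist: no → false
  part of established connection: no → false
  source port ≥ 12770: 27802 ≥ 12770 is true
  protocol = GRE: UDP == GRE is false
  destination zone ∈ {corp, dmz, mgmt}: dmz is in the set → true
  TLS handshake observed: no → false
  destination port > 60816: 63637 > 60816 is true
  source is internal: yes → true
  payload size ≤ 7245 bytes: 7183 ≤ 7245 is true
  NOT destination is internal: no → true
  protocol ∈ {ICMP, TCP, UDP}: UDP is in the set → true
  source zone ∈ {corp, guest, mgmt, vpn}: guest is in the set → true
Combine:
[1.1.1.1] false OR false OR false = false
[1.1.1] NOT false = true
[1.1.2.1.2] false OR true = true
[1.1.2.1] false OR true = true
[1.1.2] NOT true = false
[1.1.3.2] true → false = false
[1.1.3] false → false (antecedent false ⇒ implication holds) = true
[1.1] true AND false AND true = false
[1.2.1.1] true OR true = true
[1.2.1.2.2.1.1] true OR true = true
[1.2.1.2.2.1] NOT true = false
[1.2.1.2.2] NOT false = true
[1.2.1.2] false OR true = true
[1.2.1] true OR true = true
[1.2.2.2] true → true = true
[1.2.2.3.1.1] true AND false = false
[1.2.2.3.1] NOT false = true
[1.2.2.3] NOT true = false
[1.2.2] false OR true OR false = true
[1.2] true → true = true
[1] false OR true = true
[root] NOT true = false
Overall: false → dropped

Dropped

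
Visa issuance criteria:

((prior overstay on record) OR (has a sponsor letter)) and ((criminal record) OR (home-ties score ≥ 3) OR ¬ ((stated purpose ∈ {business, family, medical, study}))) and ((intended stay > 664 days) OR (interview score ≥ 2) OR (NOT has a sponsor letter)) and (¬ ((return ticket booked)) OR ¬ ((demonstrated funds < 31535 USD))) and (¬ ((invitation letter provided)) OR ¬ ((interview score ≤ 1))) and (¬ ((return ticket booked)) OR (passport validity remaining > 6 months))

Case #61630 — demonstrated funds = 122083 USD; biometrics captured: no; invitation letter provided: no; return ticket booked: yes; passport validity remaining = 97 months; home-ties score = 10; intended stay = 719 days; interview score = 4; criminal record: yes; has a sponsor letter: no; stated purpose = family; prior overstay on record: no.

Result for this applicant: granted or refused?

Refused

Atomic conditions:
  prior overstay on record: no → false
  has a sponsor letter: no → false
  criminal record: yes → true
  home-ties score ≥ 3: 10 ≥ 3 is true
  stated purpose ∈ {business, family, medical, study}: family is in the set → true
  intended stay > 664 days: 719 > 664 is true
  interview score ≥ 2: 4 ≥ 2 is true
  NOT has a sponsor letter: no → true
  return ticket booked: yes → true
  demonstrated funds < 31535 USD: 122083 < 31535 is false
  invitation letter provided: no → false
  interview score ≤ 1: 4 ≤ 1 is false
  passport validity remaining > 6 months: 97 > 6 is true
Combine:
[1] false OR false = false
[2.3] NOT true = false
[2] true OR true OR false = true
[3] true OR true OR true = true
[4.1] NOT true = false
[4.2] NOT false = true
[4] false OR true = true
[5.1] NOT false = true
[5.2] NOT false = true
[5] true OR true = true
[6.1] NOT true = false
[6] false OR true = true
[root] false AND true AND true AND true AND true AND true = false
Overall: false → refused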